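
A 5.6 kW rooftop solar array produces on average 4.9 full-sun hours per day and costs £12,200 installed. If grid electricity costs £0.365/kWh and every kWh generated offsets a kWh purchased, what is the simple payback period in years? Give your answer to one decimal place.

Daily generation = 5.6 kW × 4.9 h = 27.44 kWh
Annual generation = 27.44 × 365 = 10016 kWh
Annual savings = 10016 × £0.365 = £3,655.69
Payback = £12,200 / £3,655.69 = 3.34 years

3.3 years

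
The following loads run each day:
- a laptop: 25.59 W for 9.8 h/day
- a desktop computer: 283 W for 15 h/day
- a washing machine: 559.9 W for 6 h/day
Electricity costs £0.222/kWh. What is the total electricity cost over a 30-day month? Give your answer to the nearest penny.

laptop: 25.59 W × 9.8 h × 30 d = 7,523 Wh = 7.523 kWh
desktop computer: 283 W × 15 h × 30 d = 127,350 Wh = 127.3 kWh
washing machine: 559.9 W × 6 h × 30 d = 100,782 Wh = 100.8 kWh
Total energy = 7.523 + 127.3 + 100.8 = 235.7 kWh
Cost = 235.7 kWh × £0.222 = £52.32

£52.32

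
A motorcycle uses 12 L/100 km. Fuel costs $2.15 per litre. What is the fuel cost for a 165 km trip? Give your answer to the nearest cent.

$42.57

Fuel = 12 L/100 km × 165 km / 100 = 19.8 L
Cost = 19.8 L × $2.15/L = $42.57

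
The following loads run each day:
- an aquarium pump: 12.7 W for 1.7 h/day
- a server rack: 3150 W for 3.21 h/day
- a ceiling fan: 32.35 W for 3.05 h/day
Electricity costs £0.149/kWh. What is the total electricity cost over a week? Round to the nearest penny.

£10.67

aquarium pump: 12.7 W × 1.7 h × 7 d = 151 Wh = 0.1511 kWh
server rack: 3150 W × 3.21 h × 7 d = 70,780 Wh = 70.78 kWh
ceiling fan: 32.35 W × 3.05 h × 7 d = 691 Wh = 0.6907 kWh
Total energy = 0.1511 + 70.78 + 0.6907 = 71.62 kWh
Cost = 71.62 kWh × £0.149 = £10.67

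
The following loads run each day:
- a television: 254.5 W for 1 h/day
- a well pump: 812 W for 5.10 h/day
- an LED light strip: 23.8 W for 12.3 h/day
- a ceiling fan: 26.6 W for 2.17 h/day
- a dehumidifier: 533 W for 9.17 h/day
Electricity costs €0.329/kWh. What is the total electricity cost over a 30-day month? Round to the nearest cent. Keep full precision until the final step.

television: 254.5 W × 1 h × 30 d = 7,635 Wh = 7.635 kWh
well pump: 812 W × 5.10 h × 30 d = 124,236 Wh = 124.2 kWh
LED light strip: 23.8 W × 12.3 h × 30 d = 8,782 Wh = 8.782 kWh
ceiling fan: 26.6 W × 2.17 h × 30 d = 1,732 Wh = 1.732 kWh
dehumidifier: 533 W × 9.17 h × 30 d = 146,628 Wh = 146.6 kWh
Total energy = 7.635 + 124.2 + 8.782 + 1.732 + 146.6 = 289 kWh
Cost = 289 kWh × €0.329 = €95.09

€95.09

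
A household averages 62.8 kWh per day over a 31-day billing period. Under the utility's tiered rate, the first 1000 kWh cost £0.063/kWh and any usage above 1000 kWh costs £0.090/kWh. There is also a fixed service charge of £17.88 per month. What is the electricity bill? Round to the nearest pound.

£166

Usage = 62.8 kWh/day × 31 days = 1946.8 kWh
First 1000 kWh × £0.063 = £63.00
Remaining 946.8 kWh × £0.090 = £85.21
Energy charge = £148.21; + service £17.88 = £166.09 ≈ £166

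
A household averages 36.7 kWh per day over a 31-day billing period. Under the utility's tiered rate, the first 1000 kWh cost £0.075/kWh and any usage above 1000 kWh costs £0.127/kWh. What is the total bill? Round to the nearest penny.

Usage = 36.7 kWh/day × 31 days = 1137.7 kWh
First 1000 kWh × £0.075 = £75.00
Remaining 137.7 kWh × £0.127 = £17.49
Total = £92.49

£92.49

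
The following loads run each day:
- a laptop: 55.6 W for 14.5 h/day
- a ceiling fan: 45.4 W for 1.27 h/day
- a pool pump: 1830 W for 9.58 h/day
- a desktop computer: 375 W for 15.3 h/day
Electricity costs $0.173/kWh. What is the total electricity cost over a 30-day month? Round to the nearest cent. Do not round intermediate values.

laptop: 55.6 W × 14.5 h × 30 d = 24,186 Wh = 24.19 kWh
ceiling fan: 45.4 W × 1.27 h × 30 d = 1,730 Wh = 1.73 kWh
pool pump: 1830 W × 9.58 h × 30 d = 525,942 Wh = 525.9 kWh
desktop computer: 375 W × 15.3 h × 30 d = 172,125 Wh = 172.1 kWh
Total energy = 24.19 + 1.73 + 525.9 + 172.1 = 724 kWh
Cost = 724 kWh × $0.173 = $125.25

$125.25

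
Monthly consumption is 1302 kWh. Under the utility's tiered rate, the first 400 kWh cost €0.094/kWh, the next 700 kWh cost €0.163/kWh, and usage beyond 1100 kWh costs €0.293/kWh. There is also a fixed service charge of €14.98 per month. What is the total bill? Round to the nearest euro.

€226

First 400 kWh × €0.094 = €37.60
Next 700 kWh × €0.163 = €114.10
Remaining 202 kWh × €0.293 = €59.19
Energy charge = €210.89; + service €14.98 = €225.87 ≈ €226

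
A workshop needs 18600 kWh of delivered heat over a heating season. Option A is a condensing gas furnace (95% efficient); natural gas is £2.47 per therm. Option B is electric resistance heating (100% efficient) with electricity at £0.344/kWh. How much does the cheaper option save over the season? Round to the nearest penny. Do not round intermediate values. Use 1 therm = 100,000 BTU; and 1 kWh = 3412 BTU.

£4748.36

Heat load = 18600 kWh × 3412 = 63,463,200 BTU
Gas: input = 63,463,200 / 0.95 = 66,803,368 BTU = 668 therm → 668 × £2.47 = £1,650.04
Electric: 63,463,200 BTU / 3412 = 18,600 kWh → × £0.344 = £6,398.40
Difference = |£1,650.04 − £6,398.40| = £4,748.36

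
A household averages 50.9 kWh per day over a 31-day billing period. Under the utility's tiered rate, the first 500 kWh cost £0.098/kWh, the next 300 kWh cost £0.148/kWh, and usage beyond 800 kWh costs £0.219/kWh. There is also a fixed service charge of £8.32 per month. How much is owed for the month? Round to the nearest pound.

Usage = 50.9 kWh/day × 31 days = 1577.9 kWh
First 500 kWh × £0.098 = £49.00
Next 300 kWh × £0.148 = £44.40
Remaining 777.9 kWh × £0.219 = £170.36
Energy charge = £263.76; + service £8.32 = £272.08 ≈ £272

£272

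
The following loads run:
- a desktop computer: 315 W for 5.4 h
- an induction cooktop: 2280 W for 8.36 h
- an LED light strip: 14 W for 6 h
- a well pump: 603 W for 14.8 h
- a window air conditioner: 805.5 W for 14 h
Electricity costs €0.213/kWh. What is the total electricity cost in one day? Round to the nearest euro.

€9

desktop computer: 315 W × 5.4 h = 1,701 Wh = 1.701 kWh
induction cooktop: 2280 W × 8.36 h = 19,061 Wh = 19.06 kWh
LED light strip: 14 W × 6 h = 84 Wh = 0.084 kWh
well pump: 603 W × 14.8 h = 8,924 Wh = 8.924 kWh
window air conditioner: 805.5 W × 14 h = 11,277 Wh = 11.28 kWh
Total energy = 1.701 + 19.06 + 0.084 + 8.924 + 11.28 = 41.05 kWh
Cost = 41.05 kWh × €0.213 = €8.74 ≈ €9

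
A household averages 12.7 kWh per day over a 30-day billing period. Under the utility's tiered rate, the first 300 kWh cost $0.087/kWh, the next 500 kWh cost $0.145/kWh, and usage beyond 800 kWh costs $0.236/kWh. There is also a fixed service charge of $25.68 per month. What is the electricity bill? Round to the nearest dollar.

$64

Usage = 12.7 kWh/day × 30 days = 381 kWh
First 300 kWh × $0.087 = $26.10
Next 81 kWh × $0.145 = $11.74
Remaining tier: 0 kWh (not reached)
Energy charge = $37.84; + service $25.68 = $63.52 ≈ $64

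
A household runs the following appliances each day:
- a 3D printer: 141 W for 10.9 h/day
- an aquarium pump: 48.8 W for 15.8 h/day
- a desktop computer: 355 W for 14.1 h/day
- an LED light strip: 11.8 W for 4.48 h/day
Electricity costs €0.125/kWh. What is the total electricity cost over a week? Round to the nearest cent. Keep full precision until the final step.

3D printer: 141 W × 10.9 h × 7 d = 10,758 Wh = 10.76 kWh
aquarium pump: 48.8 W × 15.8 h × 7 d = 5,397 Wh = 5.397 kWh
desktop computer: 355 W × 14.1 h × 7 d = 35,038 Wh = 35.04 kWh
LED light strip: 11.8 W × 4.48 h × 7 d = 370 Wh = 0.37 kWh
Total energy = 10.76 + 5.397 + 35.04 + 0.37 = 51.56 kWh
Cost = 51.56 kWh × €0.125 = €6.45

€6.45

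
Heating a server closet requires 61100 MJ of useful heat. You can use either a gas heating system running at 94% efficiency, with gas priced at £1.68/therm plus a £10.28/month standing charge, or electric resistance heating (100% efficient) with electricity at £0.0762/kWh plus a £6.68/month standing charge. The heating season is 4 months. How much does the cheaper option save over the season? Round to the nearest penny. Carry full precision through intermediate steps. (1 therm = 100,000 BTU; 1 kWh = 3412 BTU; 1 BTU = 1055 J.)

£243.93

Heat load = 61100 MJ = 61,100,000,000 J / 1055 = 57,914,692 BTU
Gas: input = 57,914,692 / 0.940 = 61,611,374 BTU = 616.1 therm → 616.1 × £1.68 = £1,035.07; + 4 × £10.28 standing = £1,076.19
Electric: 57,914,692 BTU / 3412 = 16,970 kWh → × £0.0762 = £1,293.41; + 4 × £6.68 standing = £1,320.13
Difference = |£1,076.19 − £1,320.13| = £243.93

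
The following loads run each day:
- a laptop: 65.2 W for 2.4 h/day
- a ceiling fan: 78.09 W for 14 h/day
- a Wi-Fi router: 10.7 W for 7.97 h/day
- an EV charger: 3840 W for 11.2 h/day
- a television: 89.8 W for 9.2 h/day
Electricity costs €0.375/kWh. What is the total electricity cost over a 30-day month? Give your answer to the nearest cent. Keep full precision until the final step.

laptop: 65.2 W × 2.4 h × 30 d = 4,694 Wh = 4.694 kWh
ceiling fan: 78.09 W × 14 h × 30 d = 32,798 Wh = 32.8 kWh
Wi-Fi router: 10.7 W × 7.97 h × 30 d = 2,558 Wh = 2.558 kWh
EV charger: 3840 W × 11.2 h × 30 d = 1,290,240 Wh = 1,290 kWh
television: 89.8 W × 9.2 h × 30 d = 24,785 Wh = 24.78 kWh
Total energy = 4.694 + 32.8 + 2.558 + 1,290 + 24.78 = 1,355 kWh
Cost = 1,355 kWh × €0.375 = €508.15

€508.15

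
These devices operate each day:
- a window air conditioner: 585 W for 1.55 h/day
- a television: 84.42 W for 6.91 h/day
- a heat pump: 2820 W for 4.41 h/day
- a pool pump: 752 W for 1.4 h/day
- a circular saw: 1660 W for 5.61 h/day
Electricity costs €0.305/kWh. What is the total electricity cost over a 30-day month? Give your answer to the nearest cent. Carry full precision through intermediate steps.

€222.27

window air conditioner: 585 W × 1.55 h × 30 d = 27,202 Wh = 27.2 kWh
television: 84.42 W × 6.91 h × 30 d = 17,500 Wh = 17.5 kWh
heat pump: 2820 W × 4.41 h × 30 d = 373,086 Wh = 373.1 kWh
pool pump: 752 W × 1.4 h × 30 d = 31,584 Wh = 31.58 kWh
circular saw: 1660 W × 5.61 h × 30 d = 279,378 Wh = 279.4 kWh
Total energy = 27.2 + 17.5 + 373.1 + 31.58 + 279.4 = 728.8 kWh
Cost = 728.8 kWh × €0.305 = €222.27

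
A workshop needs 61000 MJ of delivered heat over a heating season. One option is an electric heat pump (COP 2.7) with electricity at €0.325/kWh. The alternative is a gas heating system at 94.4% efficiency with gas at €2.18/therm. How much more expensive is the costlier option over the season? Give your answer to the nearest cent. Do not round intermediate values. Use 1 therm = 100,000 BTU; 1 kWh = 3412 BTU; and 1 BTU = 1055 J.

€704.55

Heat load = 61000 MJ = 61,000,000,000 J / 1055 = 57,819,905 BTU
Gas: input = 57,819,905 / 0.944 = 61,249,900 BTU = 612.5 therm → 612.5 × €2.18 = €1,335.25
Heat pump: 57,819,905 BTU / 3412 = 16,950 kWh heat; / 2.7 = 6,276 kWh in → × €0.325 = €2,039.80
Difference = |€1,335.25 − €2,039.80| = €704.55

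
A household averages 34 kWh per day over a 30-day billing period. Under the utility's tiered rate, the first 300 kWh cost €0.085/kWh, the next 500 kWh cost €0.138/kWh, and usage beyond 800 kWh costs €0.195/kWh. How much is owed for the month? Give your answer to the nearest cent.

Usage = 34 kWh/day × 30 days = 1020 kWh
First 300 kWh × €0.085 = €25.50
Next 500 kWh × €0.138 = €69.00
Remaining 220 kWh × €0.195 = €42.90
Total = €137.40

€137.40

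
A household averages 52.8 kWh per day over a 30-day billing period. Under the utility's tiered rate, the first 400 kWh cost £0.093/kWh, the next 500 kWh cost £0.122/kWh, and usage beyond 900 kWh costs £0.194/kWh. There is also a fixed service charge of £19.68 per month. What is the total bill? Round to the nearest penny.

£250.58

Usage = 52.8 kWh/day × 30 days = 1584 kWh
First 400 kWh × £0.093 = £37.20
Next 500 kWh × £0.122 = £61.00
Remaining 684 kWh × £0.194 = £132.70
Energy charge = £230.90; + service £19.68 = £250.58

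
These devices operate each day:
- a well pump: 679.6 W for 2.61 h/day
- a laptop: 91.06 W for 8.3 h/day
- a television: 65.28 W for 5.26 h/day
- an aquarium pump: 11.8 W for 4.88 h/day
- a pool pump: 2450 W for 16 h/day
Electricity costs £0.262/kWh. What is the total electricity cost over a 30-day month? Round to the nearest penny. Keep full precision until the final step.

well pump: 679.6 W × 2.61 h × 30 d = 53,213 Wh = 53.21 kWh
laptop: 91.06 W × 8.3 h × 30 d = 22,674 Wh = 22.67 kWh
television: 65.28 W × 5.26 h × 30 d = 10,301 Wh = 10.3 kWh
aquarium pump: 11.8 W × 4.88 h × 30 d = 1,728 Wh = 1.728 kWh
pool pump: 2450 W × 16 h × 30 d = 1,176,000 Wh = 1,176 kWh
Total energy = 53.21 + 22.67 + 10.3 + 1.728 + 1,176 = 1,264 kWh
Cost = 1,264 kWh × £0.262 = £331.15

£331.15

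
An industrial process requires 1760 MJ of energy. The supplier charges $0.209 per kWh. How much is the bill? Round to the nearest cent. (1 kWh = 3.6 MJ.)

$102.18

1760 MJ × (0.27778 kWh/MJ) = 488.9 kWh
Cost = 488.9 kWh × $0.209/kWh = $102.18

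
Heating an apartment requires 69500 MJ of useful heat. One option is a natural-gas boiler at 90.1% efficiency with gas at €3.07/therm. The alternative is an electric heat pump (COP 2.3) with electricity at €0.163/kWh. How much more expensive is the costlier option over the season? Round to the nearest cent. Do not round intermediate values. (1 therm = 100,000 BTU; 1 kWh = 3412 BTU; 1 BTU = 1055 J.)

€876.33

Heat load = 69500 MJ = 69,500,000,000 J / 1055 = 65,876,777 BTU
Gas: input = 65,876,777 / 0.901 = 73,115,180 BTU = 731.2 therm → 731.2 × €3.07 = €2,244.64
Heat pump: 65,876,777 BTU / 3412 = 19,310 kWh heat; / 2.3 = 8,395 kWh in → × €0.163 = €1,368.31
Difference = |€2,244.64 − €1,368.31| = €876.33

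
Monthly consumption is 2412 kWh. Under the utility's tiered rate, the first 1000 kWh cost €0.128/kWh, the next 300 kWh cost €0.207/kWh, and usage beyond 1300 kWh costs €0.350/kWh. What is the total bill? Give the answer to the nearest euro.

First 1000 kWh × €0.128 = €128.00
Next 300 kWh × €0.207 = €62.10
Remaining 1112 kWh × €0.350 = €389.20
Total = €579.30 ≈ €579

€579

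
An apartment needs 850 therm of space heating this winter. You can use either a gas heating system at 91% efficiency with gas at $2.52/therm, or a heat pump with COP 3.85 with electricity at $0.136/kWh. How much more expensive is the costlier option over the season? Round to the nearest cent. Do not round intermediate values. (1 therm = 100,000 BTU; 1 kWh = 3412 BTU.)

Heat load = 850 therm × 100,000 = 85,000,000 BTU
Gas: input = 85,000,000 / 0.91 = 93,406,593 BTU = 934.1 therm → 934.1 × $2.52 = $2,353.85
Heat pump: 85,000,000 BTU / 3412 = 24,910 kWh heat; / 3.85 = 6,471 kWh in → × $0.136 = $880.01
Difference = |$2,353.85 − $880.01| = $1,473.84

$1473.84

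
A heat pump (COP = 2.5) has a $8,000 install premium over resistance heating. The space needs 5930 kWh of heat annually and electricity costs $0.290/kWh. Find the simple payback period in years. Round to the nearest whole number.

Resistance: 5930 kWh × $0.290 = $1,719.70/yr
Heat pump: 5930 / 2.5 = 2372 kWh in → × $0.290 = $687.88/yr
Annual savings = $1,031.82
Payback = $8,000 / $1,031.82 = 7.75 years

8 years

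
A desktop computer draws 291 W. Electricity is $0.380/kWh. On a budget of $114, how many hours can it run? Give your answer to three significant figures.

Energy budget = $114 / $0.380 per kWh = 300 kWh = 300,000 Wh
Runtime = 300,000 Wh / 291 W = 1,031 h

1030 h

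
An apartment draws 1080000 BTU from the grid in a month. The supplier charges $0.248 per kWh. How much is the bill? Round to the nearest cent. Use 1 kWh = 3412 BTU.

1080000 BTU × (0.00029308 kWh/BTU) = 316.5 kWh
Cost = 316.5 kWh × $0.248/kWh = $78.50

$78.50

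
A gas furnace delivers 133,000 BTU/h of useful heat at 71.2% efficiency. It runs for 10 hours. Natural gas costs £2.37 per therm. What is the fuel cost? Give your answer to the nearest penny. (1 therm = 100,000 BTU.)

£44.27

Heat delivered = 133,000 BTU/h × 10 h = 1,330,000 BTU
Gas input = 1,330,000 / 0.712 = 1,867,978 BTU
= 1,867,978 / 100,000 = 18.68 therm
Cost = 18.68 × £2.37/therm = £44.27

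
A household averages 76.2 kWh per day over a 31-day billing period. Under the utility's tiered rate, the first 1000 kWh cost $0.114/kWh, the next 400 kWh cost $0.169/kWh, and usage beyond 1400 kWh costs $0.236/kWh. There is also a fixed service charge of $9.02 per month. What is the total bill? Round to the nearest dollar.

$418

Usage = 76.2 kWh/day × 31 days = 2362.2 kWh
First 1000 kWh × $0.114 = $114.00
Next 400 kWh × $0.169 = $67.60
Remaining 962.2 kWh × $0.236 = $227.08
Energy charge = $408.68; + service $9.02 = $417.70 ≈ $418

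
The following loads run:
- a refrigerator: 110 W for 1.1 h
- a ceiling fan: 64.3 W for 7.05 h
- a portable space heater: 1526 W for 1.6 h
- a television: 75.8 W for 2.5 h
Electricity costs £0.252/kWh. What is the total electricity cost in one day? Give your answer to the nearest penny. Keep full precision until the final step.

£0.81

refrigerator: 110 W × 1.1 h = 121 Wh = 0.121 kWh
ceiling fan: 64.3 W × 7.05 h = 453 Wh = 0.4533 kWh
portable space heater: 1526 W × 1.6 h = 2,442 Wh = 2.442 kWh
television: 75.8 W × 2.5 h = 190 Wh = 0.1895 kWh
Total energy = 0.121 + 0.4533 + 2.442 + 0.1895 = 3.205 kWh
Cost = 3.205 kWh × £0.252 = £0.81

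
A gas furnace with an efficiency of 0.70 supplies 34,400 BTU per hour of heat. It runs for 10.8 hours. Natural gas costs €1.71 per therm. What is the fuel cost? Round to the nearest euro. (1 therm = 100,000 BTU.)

Heat delivered = 34,400 BTU/h × 10.8 h = 371,520 BTU
Gas input = 371,520 / 0.70 = 530,743 BTU
= 530,743 / 100,000 = 5.307 therm
Cost = 5.307 × €1.71/therm = €9.08 ≈ €9

€9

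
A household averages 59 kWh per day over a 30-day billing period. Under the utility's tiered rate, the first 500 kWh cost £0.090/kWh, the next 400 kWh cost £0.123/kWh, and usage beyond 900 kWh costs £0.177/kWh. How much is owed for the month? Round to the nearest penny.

£248.19

Usage = 59 kWh/day × 30 days = 1770 kWh
First 500 kWh × £0.090 = £45.00
Next 400 kWh × £0.123 = £49.20
Remaining 870 kWh × £0.177 = £153.99
Total = £248.19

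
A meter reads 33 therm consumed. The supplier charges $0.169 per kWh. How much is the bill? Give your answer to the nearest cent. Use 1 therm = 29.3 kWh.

$163.41

33 therm × (29.3 kWh/therm) = 966.9 kWh
Cost = 966.9 kWh × $0.169/kWh = $163.41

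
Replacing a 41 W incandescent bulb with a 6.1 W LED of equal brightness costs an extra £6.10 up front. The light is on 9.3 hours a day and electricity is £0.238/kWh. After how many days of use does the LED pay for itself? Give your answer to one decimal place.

79.0 days

Power saved = 41 − 6.1 = 34.9 W
Daily energy saved = 34.9 W × 9.3 h = 324.6 Wh = 0.32457 kWh
Daily savings = 0.32457 × £0.238 = £0.0772
Payback = £6.10 / £0.0772 per day = 78.97 days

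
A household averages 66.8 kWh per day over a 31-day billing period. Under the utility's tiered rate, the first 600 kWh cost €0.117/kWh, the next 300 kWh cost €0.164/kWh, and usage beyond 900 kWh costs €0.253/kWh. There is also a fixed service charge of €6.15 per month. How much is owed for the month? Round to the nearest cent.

€421.76

Usage = 66.8 kWh/day × 31 days = 2070.8 kWh
First 600 kWh × €0.117 = €70.20
Next 300 kWh × €0.164 = €49.20
Remaining 1170.8 kWh × €0.253 = €296.21
Energy charge = €415.61; + service €6.15 = €421.76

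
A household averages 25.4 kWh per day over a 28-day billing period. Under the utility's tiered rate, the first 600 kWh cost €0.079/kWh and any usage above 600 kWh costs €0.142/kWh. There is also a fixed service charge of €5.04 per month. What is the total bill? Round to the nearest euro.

€68

Usage = 25.4 kWh/day × 28 days = 711.2 kWh
First 600 kWh × €0.079 = €47.40
Remaining 111.2 kWh × €0.142 = €15.79
Energy charge = €63.19; + service €5.04 = €68.23 ≈ €68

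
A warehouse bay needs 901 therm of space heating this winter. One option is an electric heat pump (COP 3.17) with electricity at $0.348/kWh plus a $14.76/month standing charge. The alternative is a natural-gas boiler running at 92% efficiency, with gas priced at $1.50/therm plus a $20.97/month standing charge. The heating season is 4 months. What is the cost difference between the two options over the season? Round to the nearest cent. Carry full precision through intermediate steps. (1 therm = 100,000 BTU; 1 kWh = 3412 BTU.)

$1405.06

Heat load = 901 therm × 100,000 = 90,100,000 BTU
Gas: input = 90,100,000 / 0.92 = 97,934,783 BTU = 979.3 therm → 979.3 × $1.50 = $1,469.02; + 4 × $20.97 standing = $1,552.90
Heat pump: 90,100,000 BTU / 3412 = 26,410 kWh heat; / 3.17 = 8,330 kWh in → × $0.348 = $2,898.92; + 4 × $14.76 standing = $2,957.96
Difference = |$1,552.90 − $2,957.96| = $1,405.06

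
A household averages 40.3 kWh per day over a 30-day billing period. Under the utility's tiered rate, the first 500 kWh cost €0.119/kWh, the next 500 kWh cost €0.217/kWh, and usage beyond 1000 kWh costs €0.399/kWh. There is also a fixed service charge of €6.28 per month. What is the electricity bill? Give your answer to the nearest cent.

Usage = 40.3 kWh/day × 30 days = 1209 kWh
First 500 kWh × €0.119 = €59.50
Next 500 kWh × €0.217 = €108.50
Remaining 209 kWh × €0.399 = €83.39
Energy charge = €251.39; + service €6.28 = €257.67

€257.67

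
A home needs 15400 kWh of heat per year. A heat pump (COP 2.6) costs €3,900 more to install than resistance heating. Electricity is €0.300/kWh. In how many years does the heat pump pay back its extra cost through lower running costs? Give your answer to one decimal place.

1.4 years

Resistance: 15400 kWh × €0.300 = €4,620.00/yr
Heat pump: 15400 / 2.6 = 5923 kWh in → × €0.300 = €1,776.92/yr
Annual savings = €2,843.08
Payback = €3,900 / €2,843.08 = 1.37 years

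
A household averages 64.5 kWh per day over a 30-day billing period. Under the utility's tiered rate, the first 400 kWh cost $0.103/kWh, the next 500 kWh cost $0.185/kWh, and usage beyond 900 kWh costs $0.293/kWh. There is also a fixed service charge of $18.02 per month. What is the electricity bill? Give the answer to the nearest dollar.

Usage = 64.5 kWh/day × 30 days = 1935 kWh
First 400 kWh × $0.103 = $41.20
Next 500 kWh × $0.185 = $92.50
Remaining 1035 kWh × $0.293 = $303.25
Energy charge = $436.95; + service $18.02 = $454.97 ≈ $455

$455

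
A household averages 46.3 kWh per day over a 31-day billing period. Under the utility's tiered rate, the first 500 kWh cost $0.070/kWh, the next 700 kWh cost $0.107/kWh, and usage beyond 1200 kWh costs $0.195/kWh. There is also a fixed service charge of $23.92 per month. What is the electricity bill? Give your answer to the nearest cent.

$179.70

Usage = 46.3 kWh/day × 31 days = 1435.3 kWh
First 500 kWh × $0.070 = $35.00
Next 700 kWh × $0.107 = $74.90
Remaining 235.3 kWh × $0.195 = $45.88
Energy charge = $155.78; + service $23.92 = $179.70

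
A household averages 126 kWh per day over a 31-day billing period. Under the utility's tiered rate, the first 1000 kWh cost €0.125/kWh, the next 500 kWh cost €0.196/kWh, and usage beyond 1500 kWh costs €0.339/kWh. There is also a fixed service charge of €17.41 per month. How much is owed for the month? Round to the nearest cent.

€1056.04

Usage = 126 kWh/day × 31 days = 3906 kWh
First 1000 kWh × €0.125 = €125.00
Next 500 kWh × €0.196 = €98.00
Remaining 2406 kWh × €0.339 = €815.63
Energy charge = €1,038.63; + service €17.41 = €1,056.04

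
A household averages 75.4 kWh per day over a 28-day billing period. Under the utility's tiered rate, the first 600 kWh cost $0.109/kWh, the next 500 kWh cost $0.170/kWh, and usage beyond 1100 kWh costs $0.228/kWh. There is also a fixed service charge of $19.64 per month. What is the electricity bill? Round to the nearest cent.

$400.59

Usage = 75.4 kWh/day × 28 days = 2111.2 kWh
First 600 kWh × $0.109 = $65.40
Next 500 kWh × $0.170 = $85.00
Remaining 1011.2 kWh × $0.228 = $230.55
Energy charge = $380.95; + service $19.64 = $400.59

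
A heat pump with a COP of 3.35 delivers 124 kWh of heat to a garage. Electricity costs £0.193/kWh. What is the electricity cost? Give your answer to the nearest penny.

£7.14

Electrical input = 124 kWh / 3.35 = 37.01 kWh
Cost = 37.01 × £0.193/kWh = £7.14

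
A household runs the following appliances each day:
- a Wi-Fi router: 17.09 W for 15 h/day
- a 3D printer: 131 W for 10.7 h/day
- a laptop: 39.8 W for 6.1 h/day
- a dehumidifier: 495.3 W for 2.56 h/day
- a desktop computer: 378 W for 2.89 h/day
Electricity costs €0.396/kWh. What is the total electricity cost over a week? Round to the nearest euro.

€12

Wi-Fi router: 17.09 W × 15 h × 7 d = 1,794 Wh = 1.794 kWh
3D printer: 131 W × 10.7 h × 7 d = 9,812 Wh = 9.812 kWh
laptop: 39.8 W × 6.1 h × 7 d = 1,699 Wh = 1.699 kWh
dehumidifier: 495.3 W × 2.56 h × 7 d = 8,876 Wh = 8.876 kWh
desktop computer: 378 W × 2.89 h × 7 d = 7,647 Wh = 7.647 kWh
Total energy = 1.794 + 9.812 + 1.699 + 8.876 + 7.647 = 29.83 kWh
Cost = 29.83 kWh × €0.396 = €11.81 ≈ €12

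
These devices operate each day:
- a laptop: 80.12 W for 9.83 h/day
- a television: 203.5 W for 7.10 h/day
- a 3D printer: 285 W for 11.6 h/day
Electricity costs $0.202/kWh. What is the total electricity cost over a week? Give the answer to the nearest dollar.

laptop: 80.12 W × 9.83 h × 7 d = 5,513 Wh = 5.513 kWh
television: 203.5 W × 7.10 h × 7 d = 10,114 Wh = 10.11 kWh
3D printer: 285 W × 11.6 h × 7 d = 23,142 Wh = 23.14 kWh
Total energy = 5.513 + 10.11 + 23.14 = 38.77 kWh
Cost = 38.77 kWh × $0.202 = $7.83 ≈ $8

$8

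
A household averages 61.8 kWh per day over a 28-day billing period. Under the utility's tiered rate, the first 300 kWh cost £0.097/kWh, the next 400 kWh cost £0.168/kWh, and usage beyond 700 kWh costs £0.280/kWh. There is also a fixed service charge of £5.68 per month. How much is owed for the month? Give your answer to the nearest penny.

£390.49

Usage = 61.8 kWh/day × 28 days = 1730.4 kWh
First 300 kWh × £0.097 = £29.10
Next 400 kWh × £0.168 = £67.20
Remaining 1030.4 kWh × £0.280 = £288.51
Energy charge = £384.81; + service £5.68 = £390.49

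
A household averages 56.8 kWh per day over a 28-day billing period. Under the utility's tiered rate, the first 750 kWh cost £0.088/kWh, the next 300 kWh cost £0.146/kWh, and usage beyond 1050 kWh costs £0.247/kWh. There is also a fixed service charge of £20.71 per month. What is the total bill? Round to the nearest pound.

Usage = 56.8 kWh/day × 28 days = 1590.4 kWh
First 750 kWh × £0.088 = £66.00
Next 300 kWh × £0.146 = £43.80
Remaining 540.4 kWh × £0.247 = £133.48
Energy charge = £243.28; + service £20.71 = £263.99 ≈ £264

£264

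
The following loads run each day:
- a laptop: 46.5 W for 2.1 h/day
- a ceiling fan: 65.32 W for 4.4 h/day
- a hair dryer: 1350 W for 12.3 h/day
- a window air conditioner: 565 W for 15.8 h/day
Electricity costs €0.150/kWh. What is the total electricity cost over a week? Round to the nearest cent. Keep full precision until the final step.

laptop: 46.5 W × 2.1 h × 7 d = 684 Wh = 0.6836 kWh
ceiling fan: 65.32 W × 4.4 h × 7 d = 2,012 Wh = 2.012 kWh
hair dryer: 1350 W × 12.3 h × 7 d = 116,235 Wh = 116.2 kWh
window air conditioner: 565 W × 15.8 h × 7 d = 62,489 Wh = 62.49 kWh
Total energy = 0.6836 + 2.012 + 116.2 + 62.49 = 181.4 kWh
Cost = 181.4 kWh × €0.150 = €27.21

€27.21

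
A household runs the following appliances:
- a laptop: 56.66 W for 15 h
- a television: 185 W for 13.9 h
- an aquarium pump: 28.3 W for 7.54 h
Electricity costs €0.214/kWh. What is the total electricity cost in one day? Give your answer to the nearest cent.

laptop: 56.66 W × 15 h = 850 Wh = 0.8499 kWh
television: 185 W × 13.9 h = 2,572 Wh = 2.571 kWh
aquarium pump: 28.3 W × 7.54 h = 213 Wh = 0.2134 kWh
Total energy = 0.8499 + 2.571 + 0.2134 = 3.635 kWh
Cost = 3.635 kWh × €0.214 = €0.78

€0.78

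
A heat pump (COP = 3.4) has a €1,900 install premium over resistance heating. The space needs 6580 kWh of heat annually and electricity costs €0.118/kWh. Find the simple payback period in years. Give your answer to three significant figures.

Resistance: 6580 kWh × €0.118 = €776.44/yr
Heat pump: 6580 / 3.4 = 1935 kWh in → × €0.118 = €228.36/yr
Annual savings = €548.08
Payback = €1,900 / €548.08 = 3.47 years

3.47 years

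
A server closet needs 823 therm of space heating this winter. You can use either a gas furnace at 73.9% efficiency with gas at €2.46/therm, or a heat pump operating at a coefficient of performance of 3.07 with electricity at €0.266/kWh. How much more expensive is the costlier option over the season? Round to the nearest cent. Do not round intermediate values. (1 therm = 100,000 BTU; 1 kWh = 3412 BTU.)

€649.68

Heat load = 823 therm × 100,000 = 82,300,000 BTU
Gas: input = 82,300,000 / 0.739 = 111,366,712 BTU = 1,114 therm → 1,114 × €2.46 = €2,739.62
Heat pump: 82,300,000 BTU / 3412 = 24,120 kWh heat; / 3.07 = 7,857 kWh in → × €0.266 = €2,089.94
Difference = |€2,739.62 − €2,089.94| = €649.68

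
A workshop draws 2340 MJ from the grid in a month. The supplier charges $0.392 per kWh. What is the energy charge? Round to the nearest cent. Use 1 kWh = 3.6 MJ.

$254.80

2340 MJ × (0.27778 kWh/MJ) = 650 kWh
Cost = 650 kWh × $0.392/kWh = $254.80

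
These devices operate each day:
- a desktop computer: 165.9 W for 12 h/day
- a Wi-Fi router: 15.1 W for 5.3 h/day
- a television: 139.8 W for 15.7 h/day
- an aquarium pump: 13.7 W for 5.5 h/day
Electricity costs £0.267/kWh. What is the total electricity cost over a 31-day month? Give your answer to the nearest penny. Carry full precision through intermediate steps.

£35.93

desktop computer: 165.9 W × 12 h × 31 d = 61,715 Wh = 61.71 kWh
Wi-Fi router: 15.1 W × 5.3 h × 31 d = 2,481 Wh = 2.481 kWh
television: 139.8 W × 15.7 h × 31 d = 68,041 Wh = 68.04 kWh
aquarium pump: 13.7 W × 5.5 h × 31 d = 2,336 Wh = 2.336 kWh
Total energy = 61.71 + 2.481 + 68.04 + 2.336 = 134.6 kWh
Cost = 134.6 kWh × £0.267 = £35.93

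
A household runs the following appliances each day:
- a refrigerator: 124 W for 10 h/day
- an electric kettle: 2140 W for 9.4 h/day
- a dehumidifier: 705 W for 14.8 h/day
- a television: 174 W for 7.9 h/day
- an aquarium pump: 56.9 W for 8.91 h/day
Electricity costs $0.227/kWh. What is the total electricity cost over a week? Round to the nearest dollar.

$54

refrigerator: 124 W × 10 h × 7 d = 8,680 Wh = 8.68 kWh
electric kettle: 2140 W × 9.4 h × 7 d = 140,812 Wh = 140.8 kWh
dehumidifier: 705 W × 14.8 h × 7 d = 73,038 Wh = 73.04 kWh
television: 174 W × 7.9 h × 7 d = 9,622 Wh = 9.622 kWh
aquarium pump: 56.9 W × 8.91 h × 7 d = 3,549 Wh = 3.549 kWh
Total energy = 8.68 + 140.8 + 73.04 + 9.622 + 3.549 = 235.7 kWh
Cost = 235.7 kWh × $0.227 = $53.50 ≈ $54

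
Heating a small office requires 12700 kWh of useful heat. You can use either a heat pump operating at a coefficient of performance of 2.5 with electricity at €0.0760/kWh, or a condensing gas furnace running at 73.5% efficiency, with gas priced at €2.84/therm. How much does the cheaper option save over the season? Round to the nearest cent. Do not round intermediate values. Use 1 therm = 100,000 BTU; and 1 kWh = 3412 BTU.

Heat load = 12700 kWh × 3412 = 43,332,400 BTU
Gas: input = 43,332,400 / 0.735 = 58,955,646 BTU = 589.6 therm → 589.6 × €2.84 = €1,674.34
Heat pump: 43,332,400 BTU / 3412 = 12,700 kWh heat; / 2.5 = 5,080 kWh in → × €0.0760 = €386.08
Difference = |€1,674.34 − €386.08| = €1,288.26

€1288.26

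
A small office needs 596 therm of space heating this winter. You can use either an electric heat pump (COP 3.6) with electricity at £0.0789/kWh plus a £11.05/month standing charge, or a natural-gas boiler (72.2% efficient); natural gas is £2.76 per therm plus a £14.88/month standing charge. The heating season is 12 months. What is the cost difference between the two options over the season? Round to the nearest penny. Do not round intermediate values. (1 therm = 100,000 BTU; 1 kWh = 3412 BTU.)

£1941.46

Heat load = 596 therm × 100,000 = 59,600,000 BTU
Gas: input = 59,600,000 / 0.722 = 82,548,476 BTU = 825.5 therm → 825.5 × £2.76 = £2,278.34; + 12 × £14.88 standing = £2,456.90
Heat pump: 59,600,000 BTU / 3412 = 17,470 kWh heat; / 3.6 = 4,852 kWh in → × £0.0789 = £382.84; + 12 × £11.05 standing = £515.44
Difference = |£2,456.90 − £515.44| = £1,941.46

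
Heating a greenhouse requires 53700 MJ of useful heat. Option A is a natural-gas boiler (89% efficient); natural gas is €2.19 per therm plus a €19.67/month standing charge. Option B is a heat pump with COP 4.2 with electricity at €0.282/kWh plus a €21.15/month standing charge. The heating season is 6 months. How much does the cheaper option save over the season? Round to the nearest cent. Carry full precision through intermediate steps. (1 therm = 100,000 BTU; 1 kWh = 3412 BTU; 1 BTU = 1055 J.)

Heat load = 53700 MJ = 53,700,000,000 J / 1055 = 50,900,474 BTU
Gas: input = 50,900,474 / 0.89 = 57,191,544 BTU = 571.9 therm → 571.9 × €2.19 = €1,252.49; + 6 × €19.67 standing = €1,370.51
Heat pump: 50,900,474 BTU / 3412 = 14,920 kWh heat; / 4.2 = 3,552 kWh in → × €0.282 = €1,001.64; + 6 × €21.15 standing = €1,128.54
Difference = |€1,370.51 − €1,128.54| = €241.97

€241.97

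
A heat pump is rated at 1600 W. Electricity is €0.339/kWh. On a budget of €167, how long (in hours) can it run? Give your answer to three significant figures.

Energy budget = €167 / €0.339 per kWh = 492.6 kWh = 492,625 Wh
Runtime = 492,625 Wh / 1600 W = 307.9 h

308 h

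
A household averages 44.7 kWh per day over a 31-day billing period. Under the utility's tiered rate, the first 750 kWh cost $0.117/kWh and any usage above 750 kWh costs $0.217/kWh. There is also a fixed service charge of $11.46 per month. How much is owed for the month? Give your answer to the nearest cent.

$237.16

Usage = 44.7 kWh/day × 31 days = 1385.7 kWh
First 750 kWh × $0.117 = $87.75
Remaining 635.7 kWh × $0.217 = $137.95
Energy charge = $225.70; + service $11.46 = $237.16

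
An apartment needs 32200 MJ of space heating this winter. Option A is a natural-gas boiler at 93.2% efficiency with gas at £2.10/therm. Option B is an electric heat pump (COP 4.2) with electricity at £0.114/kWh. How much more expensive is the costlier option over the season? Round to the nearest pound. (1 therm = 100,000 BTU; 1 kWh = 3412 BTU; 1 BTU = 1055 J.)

£445

Heat load = 32200 MJ = 32,200,000,000 J / 1055 = 30,521,327 BTU
Gas: input = 30,521,327 / 0.932 = 32,748,205 BTU = 327.5 therm → 327.5 × £2.10 = £687.71
Heat pump: 30,521,327 BTU / 3412 = 8,945 kWh heat; / 4.2 = 2,130 kWh in → × £0.114 = £242.80
Difference = |£687.71 − £242.80| = £444.91 ≈ £445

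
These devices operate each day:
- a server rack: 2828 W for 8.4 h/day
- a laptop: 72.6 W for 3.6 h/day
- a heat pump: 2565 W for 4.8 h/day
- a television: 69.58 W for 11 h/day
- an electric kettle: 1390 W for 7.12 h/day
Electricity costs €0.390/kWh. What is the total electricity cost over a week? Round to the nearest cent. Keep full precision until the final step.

€128.28

server rack: 2828 W × 8.4 h × 7 d = 166,286 Wh = 166.3 kWh
laptop: 72.6 W × 3.6 h × 7 d = 1,830 Wh = 1.83 kWh
heat pump: 2565 W × 4.8 h × 7 d = 86,184 Wh = 86.18 kWh
television: 69.58 W × 11 h × 7 d = 5,358 Wh = 5.358 kWh
electric kettle: 1390 W × 7.12 h × 7 d = 69,278 Wh = 69.28 kWh
Total energy = 166.3 + 1.83 + 86.18 + 5.358 + 69.28 = 328.9 kWh
Cost = 328.9 kWh × €0.390 = €128.28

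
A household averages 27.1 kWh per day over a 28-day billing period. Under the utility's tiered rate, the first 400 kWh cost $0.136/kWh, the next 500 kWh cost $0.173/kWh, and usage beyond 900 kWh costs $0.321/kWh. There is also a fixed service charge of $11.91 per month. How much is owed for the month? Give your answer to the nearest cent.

Usage = 27.1 kWh/day × 28 days = 758.8 kWh
First 400 kWh × $0.136 = $54.40
Next 358.8 kWh × $0.173 = $62.07
Remaining tier: 0 kWh (not reached)
Energy charge = $116.47; + service $11.91 = $128.38

$128.38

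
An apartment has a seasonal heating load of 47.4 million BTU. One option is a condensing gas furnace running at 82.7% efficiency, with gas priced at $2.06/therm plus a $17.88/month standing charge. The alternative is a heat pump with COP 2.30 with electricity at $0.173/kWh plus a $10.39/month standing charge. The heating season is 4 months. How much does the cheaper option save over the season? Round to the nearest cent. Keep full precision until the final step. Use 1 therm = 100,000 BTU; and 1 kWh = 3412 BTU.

$165.73

Heat load = 47.4 × 10⁶ BTU = 47,400,000 BTU
Gas: input = 47,400,000 / 0.827 = 57,315,599 BTU = 573.2 therm → 573.2 × $2.06 = $1,180.70; + 4 × $17.88 standing = $1,252.22
Heat pump: 47,400,000 BTU / 3412 = 13,890 kWh heat; / 2.30 = 6,040 kWh in → × $0.173 = $1,044.93; + 4 × $10.39 standing = $1,086.49
Difference = |$1,252.22 − $1,086.49| = $165.73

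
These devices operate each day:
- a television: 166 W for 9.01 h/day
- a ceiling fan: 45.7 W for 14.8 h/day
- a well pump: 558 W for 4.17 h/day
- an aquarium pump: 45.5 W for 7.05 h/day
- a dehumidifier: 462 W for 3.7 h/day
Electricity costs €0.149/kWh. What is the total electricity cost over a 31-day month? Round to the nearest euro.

€30

television: 166 W × 9.01 h × 31 d = 46,365 Wh = 46.37 kWh
ceiling fan: 45.7 W × 14.8 h × 31 d = 20,967 Wh = 20.97 kWh
well pump: 558 W × 4.17 h × 31 d = 72,133 Wh = 72.13 kWh
aquarium pump: 45.5 W × 7.05 h × 31 d = 9,944 Wh = 9.944 kWh
dehumidifier: 462 W × 3.7 h × 31 d = 52,991 Wh = 52.99 kWh
Total energy = 46.37 + 20.97 + 72.13 + 9.944 + 52.99 = 202.4 kWh
Cost = 202.4 kWh × €0.149 = €30.16 ≈ €30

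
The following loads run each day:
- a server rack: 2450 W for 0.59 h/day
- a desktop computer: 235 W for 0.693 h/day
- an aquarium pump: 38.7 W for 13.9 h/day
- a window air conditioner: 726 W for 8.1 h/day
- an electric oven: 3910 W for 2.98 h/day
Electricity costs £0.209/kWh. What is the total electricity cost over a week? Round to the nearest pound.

server rack: 2450 W × 0.59 h × 7 d = 10,118 Wh = 10.12 kWh
desktop computer: 235 W × 0.693 h × 7 d = 1,140 Wh = 1.14 kWh
aquarium pump: 38.7 W × 13.9 h × 7 d = 3,766 Wh = 3.766 kWh
window air conditioner: 726 W × 8.1 h × 7 d = 41,164 Wh = 41.16 kWh
electric oven: 3910 W × 2.98 h × 7 d = 81,563 Wh = 81.56 kWh
Total energy = 10.12 + 1.14 + 3.766 + 41.16 + 81.56 = 137.8 kWh
Cost = 137.8 kWh × £0.209 = £28.79 ≈ £29

£29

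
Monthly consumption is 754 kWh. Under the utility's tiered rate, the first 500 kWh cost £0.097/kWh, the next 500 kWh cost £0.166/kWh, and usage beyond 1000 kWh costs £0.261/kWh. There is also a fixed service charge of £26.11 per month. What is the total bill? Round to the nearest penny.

First 500 kWh × £0.097 = £48.50
Next 254 kWh × £0.166 = £42.16
Remaining tier: 0 kWh (not reached)
Energy charge = £90.66; + service £26.11 = £116.77

£116.77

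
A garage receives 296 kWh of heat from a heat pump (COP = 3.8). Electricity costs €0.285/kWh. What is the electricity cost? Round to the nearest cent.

Electrical input = 296 kWh / 3.8 = 77.89 kWh
Cost = 77.89 × €0.285/kWh = €22.20

€22.20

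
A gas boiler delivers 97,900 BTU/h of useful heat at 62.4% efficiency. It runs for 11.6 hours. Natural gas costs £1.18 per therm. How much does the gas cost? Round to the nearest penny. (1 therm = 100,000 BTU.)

Heat delivered = 97,900 BTU/h × 11.6 h = 1,135,640 BTU
Gas input = 1,135,640 / 0.624 = 1,819,936 BTU
= 1,819,936 / 100,000 = 18.2 therm
Cost = 18.2 × £1.18/therm = £21.48

£21.48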